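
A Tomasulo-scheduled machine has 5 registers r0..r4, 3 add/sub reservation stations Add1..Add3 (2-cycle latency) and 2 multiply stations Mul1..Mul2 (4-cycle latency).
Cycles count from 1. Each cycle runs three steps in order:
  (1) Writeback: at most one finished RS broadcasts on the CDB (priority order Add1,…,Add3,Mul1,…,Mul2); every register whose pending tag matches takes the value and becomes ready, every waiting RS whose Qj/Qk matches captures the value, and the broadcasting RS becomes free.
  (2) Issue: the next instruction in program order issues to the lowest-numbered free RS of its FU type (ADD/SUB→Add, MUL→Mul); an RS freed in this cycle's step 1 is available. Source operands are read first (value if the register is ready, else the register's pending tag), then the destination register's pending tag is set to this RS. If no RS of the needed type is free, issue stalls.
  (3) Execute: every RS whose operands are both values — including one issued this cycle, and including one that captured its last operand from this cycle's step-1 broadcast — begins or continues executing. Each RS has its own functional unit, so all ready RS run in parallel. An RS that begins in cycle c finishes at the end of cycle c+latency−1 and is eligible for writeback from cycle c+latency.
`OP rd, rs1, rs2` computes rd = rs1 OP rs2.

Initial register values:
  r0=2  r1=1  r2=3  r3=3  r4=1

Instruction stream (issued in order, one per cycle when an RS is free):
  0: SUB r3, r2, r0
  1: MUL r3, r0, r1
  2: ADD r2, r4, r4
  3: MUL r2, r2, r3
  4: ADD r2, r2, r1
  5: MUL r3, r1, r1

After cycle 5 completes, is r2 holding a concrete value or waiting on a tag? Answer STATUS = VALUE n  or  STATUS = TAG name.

STATUS = TAG Add1

  c1: issue SUB r3<-Add1  regs: r0:2,r1:1,r2:3,r3:Add1,r4:1
  c2: issue MUL r3<-Mul1  regs: r0:2,r1:1,r2:3,r3:Mul1,r4:1
  c3: CDB Add1=1; issue ADD r2<-Add1  regs: r0:2,r1:1,r2:Add1,r3:Mul1,r4:1
  c4: issue MUL r2<-Mul2  regs: r0:2,r1:1,r2:Mul2,r3:Mul1,r4:1
  c5: CDB Add1=2; issue ADD r2<-Add1  regs: r0:2,r1:1,r2:Add1,r3:Mul1,r4:1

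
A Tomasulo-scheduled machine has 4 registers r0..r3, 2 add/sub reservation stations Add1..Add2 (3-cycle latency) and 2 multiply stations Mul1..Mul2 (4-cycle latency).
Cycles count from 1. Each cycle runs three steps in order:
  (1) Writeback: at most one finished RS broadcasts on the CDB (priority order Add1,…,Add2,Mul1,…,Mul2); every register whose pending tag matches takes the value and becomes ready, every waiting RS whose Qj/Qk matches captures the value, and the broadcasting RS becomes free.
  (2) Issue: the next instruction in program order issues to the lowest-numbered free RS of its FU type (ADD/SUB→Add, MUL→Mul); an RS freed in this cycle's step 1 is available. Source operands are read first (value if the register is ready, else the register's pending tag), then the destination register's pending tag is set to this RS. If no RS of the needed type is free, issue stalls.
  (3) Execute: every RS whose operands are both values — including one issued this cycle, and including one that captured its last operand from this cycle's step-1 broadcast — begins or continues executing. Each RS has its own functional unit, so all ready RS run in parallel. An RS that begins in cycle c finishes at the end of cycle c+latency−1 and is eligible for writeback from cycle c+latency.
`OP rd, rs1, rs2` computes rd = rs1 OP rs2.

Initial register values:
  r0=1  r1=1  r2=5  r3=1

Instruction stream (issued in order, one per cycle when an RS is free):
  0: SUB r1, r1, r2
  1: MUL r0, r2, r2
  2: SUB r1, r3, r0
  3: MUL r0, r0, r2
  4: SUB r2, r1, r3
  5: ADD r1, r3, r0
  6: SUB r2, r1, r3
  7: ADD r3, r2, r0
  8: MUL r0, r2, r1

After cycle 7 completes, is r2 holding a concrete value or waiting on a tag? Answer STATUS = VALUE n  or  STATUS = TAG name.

STATUS = TAG Add1

  c1: issue SUB r1<-Add1  regs: r0:1,r1:Add1,r2:5,r3:1
  c2: issue MUL r0<-Mul1  regs: r0:Mul1,r1:Add1,r2:5,r3:1
  c3: issue SUB r1<-Add2  regs: r0:Mul1,r1:Add2,r2:5,r3:1
  c4: CDB Add1=-4; issue MUL r0<-Mul2  regs: r0:Mul2,r1:Add2,r2:5,r3:1
  c5: issue SUB r2<-Add1  regs: r0:Mul2,r1:Add2,r2:Add1,r3:1
  c6: CDB Mul1=25; stall  regs: r0:Mul2,r1:Add2,r2:Add1,r3:1
  c7: stall  regs: r0:Mul2,r1:Add2,r2:Add1,r3:1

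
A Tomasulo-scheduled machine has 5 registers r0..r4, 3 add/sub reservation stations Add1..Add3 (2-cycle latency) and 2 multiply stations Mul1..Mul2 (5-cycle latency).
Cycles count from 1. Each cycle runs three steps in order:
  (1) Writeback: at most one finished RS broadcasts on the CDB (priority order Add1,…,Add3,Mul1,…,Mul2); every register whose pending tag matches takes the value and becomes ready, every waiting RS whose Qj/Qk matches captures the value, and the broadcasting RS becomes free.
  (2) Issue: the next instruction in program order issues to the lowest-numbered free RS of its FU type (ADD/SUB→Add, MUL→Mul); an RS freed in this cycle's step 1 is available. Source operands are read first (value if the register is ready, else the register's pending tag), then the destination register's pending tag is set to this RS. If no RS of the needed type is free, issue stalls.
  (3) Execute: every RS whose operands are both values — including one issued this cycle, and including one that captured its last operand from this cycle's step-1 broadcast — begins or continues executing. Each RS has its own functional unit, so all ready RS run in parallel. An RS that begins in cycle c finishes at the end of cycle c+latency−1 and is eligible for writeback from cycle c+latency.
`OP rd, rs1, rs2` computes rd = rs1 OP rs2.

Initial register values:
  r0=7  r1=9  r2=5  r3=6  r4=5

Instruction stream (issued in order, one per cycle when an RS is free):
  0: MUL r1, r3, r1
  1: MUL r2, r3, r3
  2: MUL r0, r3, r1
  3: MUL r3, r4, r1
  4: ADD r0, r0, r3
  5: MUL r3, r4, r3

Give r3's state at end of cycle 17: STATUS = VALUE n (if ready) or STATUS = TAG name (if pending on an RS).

  c1: issue MUL r1<-Mul1  regs: r0:7,r1:Mul1,r2:5,r3:6,r4:5
  c2: issue MUL r2<-Mul2  regs: r0:7,r1:Mul1,r2:Mul2,r3:6,r4:5
  c3: stall  regs: r0:7,r1:Mul1,r2:Mul2,r3:6,r4:5
  c4: stall  regs: r0:7,r1:Mul1,r2:Mul2,r3:6,r4:5
  c5: stall  regs: r0:7,r1:Mul1,r2:Mul2,r3:6,r4:5
  c6: CDB Mul1=54; issue MUL r0<-Mul1  regs: r0:Mul1,r1:54,r2:Mul2,r3:6,r4:5
  c7: CDB Mul2=36; issue MUL r3<-Mul2  regs: r0:Mul1,r1:54,r2:36,r3:Mul2,r4:5
  c8: issue ADD r0<-Add1  regs: r0:Add1,r1:54,r2:36,r3:Mul2,r4:5
  c9: stall  regs: r0:Add1,r1:54,r2:36,r3:Mul2,r4:5
  c10: stall  regs: r0:Add1,r1:54,r2:36,r3:Mul2,r4:5
  c11: CDB Mul1=324; issue MUL r3<-Mul1  regs: r0:Add1,r1:54,r2:36,r3:Mul1,r4:5
  c12: CDB Mul2=270  regs: r0:Add1,r1:54,r2:36,r3:Mul1,r4:5
  c13: -  regs: r0:Add1,r1:54,r2:36,r3:Mul1,r4:5
  c14: CDB Add1=594  regs: r0:594,r1:54,r2:36,r3:Mul1,r4:5
  c15: -  regs: r0:594,r1:54,r2:36,r3:Mul1,r4:5
  c16: -  regs: r0:594,r1:54,r2:36,r3:Mul1,r4:5
  c17: CDB Mul1=1350  regs: r0:594,r1:54,r2:36,r3:1350,r4:5

STATUS = VALUE 1350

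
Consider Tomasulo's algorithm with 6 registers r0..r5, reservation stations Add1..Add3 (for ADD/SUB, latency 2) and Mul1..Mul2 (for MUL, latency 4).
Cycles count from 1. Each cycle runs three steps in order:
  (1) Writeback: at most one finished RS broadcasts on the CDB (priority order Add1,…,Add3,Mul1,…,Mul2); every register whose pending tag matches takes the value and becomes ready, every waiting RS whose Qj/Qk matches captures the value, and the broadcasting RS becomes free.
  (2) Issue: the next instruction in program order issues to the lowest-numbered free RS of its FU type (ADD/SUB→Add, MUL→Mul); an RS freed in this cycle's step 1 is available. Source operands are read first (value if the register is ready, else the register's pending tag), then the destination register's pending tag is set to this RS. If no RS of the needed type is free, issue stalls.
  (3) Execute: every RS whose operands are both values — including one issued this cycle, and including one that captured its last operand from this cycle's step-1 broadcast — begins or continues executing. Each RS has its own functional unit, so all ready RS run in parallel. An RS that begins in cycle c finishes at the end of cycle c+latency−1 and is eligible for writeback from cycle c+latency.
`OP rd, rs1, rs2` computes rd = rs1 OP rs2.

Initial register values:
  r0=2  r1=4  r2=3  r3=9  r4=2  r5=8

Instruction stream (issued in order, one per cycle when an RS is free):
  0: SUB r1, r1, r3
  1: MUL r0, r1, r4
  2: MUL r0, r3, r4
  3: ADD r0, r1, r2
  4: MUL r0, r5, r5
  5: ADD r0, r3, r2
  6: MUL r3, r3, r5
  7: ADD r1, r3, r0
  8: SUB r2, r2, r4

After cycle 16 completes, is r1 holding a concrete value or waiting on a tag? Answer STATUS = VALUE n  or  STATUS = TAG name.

STATUS = VALUE 84

  c1: issue SUB r1<-Add1  regs: r0:2,r1:Add1,r2:3,r3:9,r4:2,r5:8
  c2: issue MUL r0<-Mul1  regs: r0:Mul1,r1:Add1,r2:3,r3:9,r4:2,r5:8
  c3: CDB Add1=-5; issue MUL r0<-Mul2  regs: r0:Mul2,r1:-5,r2:3,r3:9,r4:2,r5:8
  c4: issue ADD r0<-Add1  regs: r0:Add1,r1:-5,r2:3,r3:9,r4:2,r5:8
  c5: stall  regs: r0:Add1,r1:-5,r2:3,r3:9,r4:2,r5:8
  c6: CDB Add1=-2; stall  regs: r0:-2,r1:-5,r2:3,r3:9,r4:2,r5:8
  c7: CDB Mul1=-10; issue MUL r0<-Mul1  regs: r0:Mul1,r1:-5,r2:3,r3:9,r4:2,r5:8
  c8: CDB Mul2=18; issue ADD r0<-Add1  regs: r0:Add1,r1:-5,r2:3,r3:9,r4:2,r5:8
  c9: issue MUL r3<-Mul2  regs: r0:Add1,r1:-5,r2:3,r3:Mul2,r4:2,r5:8
  c10: CDB Add1=12; issue ADD r1<-Add1  regs: r0:12,r1:Add1,r2:3,r3:Mul2,r4:2,r5:8
  c11: CDB Mul1=64; issue SUB r2<-Add2  regs: r0:12,r1:Add1,r2:Add2,r3:Mul2,r4:2,r5:8
  c12: -  regs: r0:12,r1:Add1,r2:Add2,r3:Mul2,r4:2,r5:8
  c13: CDB Add2=1  regs: r0:12,r1:Add1,r2:1,r3:Mul2,r4:2,r5:8
  c14: CDB Mul2=72  regs: r0:12,r1:Add1,r2:1,r3:72,r4:2,r5:8
  c15: -  regs: r0:12,r1:Add1,r2:1,r3:72,r4:2,r5:8
  c16: CDB Add1=84  regs: r0:12,r1:84,r2:1,r3:72,r4:2,r5:8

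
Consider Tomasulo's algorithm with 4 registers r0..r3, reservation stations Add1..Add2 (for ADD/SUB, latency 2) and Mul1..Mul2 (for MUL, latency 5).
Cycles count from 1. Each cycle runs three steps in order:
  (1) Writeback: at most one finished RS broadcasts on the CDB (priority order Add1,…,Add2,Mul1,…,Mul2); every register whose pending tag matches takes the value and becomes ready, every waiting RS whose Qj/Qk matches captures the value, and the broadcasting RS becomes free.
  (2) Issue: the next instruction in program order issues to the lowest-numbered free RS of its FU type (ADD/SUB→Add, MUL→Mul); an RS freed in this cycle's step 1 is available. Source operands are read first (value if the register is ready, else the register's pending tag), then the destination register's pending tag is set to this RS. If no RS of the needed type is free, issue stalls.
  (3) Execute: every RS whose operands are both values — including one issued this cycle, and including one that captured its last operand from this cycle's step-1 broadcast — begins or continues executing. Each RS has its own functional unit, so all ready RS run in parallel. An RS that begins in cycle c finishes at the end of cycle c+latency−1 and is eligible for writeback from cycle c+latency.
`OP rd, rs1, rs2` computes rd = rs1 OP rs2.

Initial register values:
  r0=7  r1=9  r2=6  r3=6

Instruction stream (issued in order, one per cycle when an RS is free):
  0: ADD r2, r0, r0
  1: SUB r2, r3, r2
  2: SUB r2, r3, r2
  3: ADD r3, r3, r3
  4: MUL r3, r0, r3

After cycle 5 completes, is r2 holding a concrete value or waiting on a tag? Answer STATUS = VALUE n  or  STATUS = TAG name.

STATUS = TAG Add1

  c1: issue ADD r2<-Add1  regs: r0:7,r1:9,r2:Add1,r3:6
  c2: issue SUB r2<-Add2  regs: r0:7,r1:9,r2:Add2,r3:6
  c3: CDB Add1=14; issue SUB r2<-Add1  regs: r0:7,r1:9,r2:Add1,r3:6
  c4: stall  regs: r0:7,r1:9,r2:Add1,r3:6
  c5: CDB Add2=-8; issue ADD r3<-Add2  regs: r0:7,r1:9,r2:Add1,r3:Add2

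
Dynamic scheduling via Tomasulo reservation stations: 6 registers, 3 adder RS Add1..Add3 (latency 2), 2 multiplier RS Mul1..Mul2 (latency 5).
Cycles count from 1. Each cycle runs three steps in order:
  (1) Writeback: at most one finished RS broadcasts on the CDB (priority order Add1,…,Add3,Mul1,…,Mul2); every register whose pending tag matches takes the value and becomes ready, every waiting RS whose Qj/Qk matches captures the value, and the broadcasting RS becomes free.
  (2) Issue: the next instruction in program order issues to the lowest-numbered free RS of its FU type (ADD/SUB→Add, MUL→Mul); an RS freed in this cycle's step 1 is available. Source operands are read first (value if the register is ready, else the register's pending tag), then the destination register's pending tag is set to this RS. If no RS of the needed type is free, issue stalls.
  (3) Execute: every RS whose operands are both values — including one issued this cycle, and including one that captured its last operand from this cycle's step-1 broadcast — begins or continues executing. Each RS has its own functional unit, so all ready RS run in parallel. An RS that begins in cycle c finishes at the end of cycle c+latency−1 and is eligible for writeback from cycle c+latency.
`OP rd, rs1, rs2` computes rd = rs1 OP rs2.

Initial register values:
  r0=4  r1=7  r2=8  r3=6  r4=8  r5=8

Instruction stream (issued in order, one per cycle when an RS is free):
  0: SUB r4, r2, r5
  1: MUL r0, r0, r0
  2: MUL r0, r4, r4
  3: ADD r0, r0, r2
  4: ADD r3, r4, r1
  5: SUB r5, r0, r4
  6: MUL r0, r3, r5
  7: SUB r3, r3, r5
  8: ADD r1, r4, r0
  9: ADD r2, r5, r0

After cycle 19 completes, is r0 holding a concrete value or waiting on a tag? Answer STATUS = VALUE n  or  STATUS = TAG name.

c1: issue SUB r4<-Add1 | r0:4,r1:7,r2:8,r3:6,r4:Add1,r5:8
c2: issue MUL r0<-Mul1 | r0:Mul1,r1:7,r2:8,r3:6,r4:Add1,r5:8
c3: CDB Add1=0; issue MUL r0<-Mul2 | r0:Mul2,r1:7,r2:8,r3:6,r4:0,r5:8
c4: issue ADD r0<-Add1 | r0:Add1,r1:7,r2:8,r3:6,r4:0,r5:8
c5: issue ADD r3<-Add2 | r0:Add1,r1:7,r2:8,r3:Add2,r4:0,r5:8
c6: issue SUB r5<-Add3 | r0:Add1,r1:7,r2:8,r3:Add2,r4:0,r5:Add3
c7: CDB Add2=7; stall | r0:Add1,r1:7,r2:8,r3:7,r4:0,r5:Add3
c8: CDB Mul1=16; issue MUL r0<-Mul1 | r0:Mul1,r1:7,r2:8,r3:7,r4:0,r5:Add3
c9: CDB Mul2=0; issue SUB r3<-Add2 | r0:Mul1,r1:7,r2:8,r3:Add2,r4:0,r5:Add3
c10: stall | r0:Mul1,r1:7,r2:8,r3:Add2,r4:0,r5:Add3
c11: CDB Add1=8; issue ADD r1<-Add1 | r0:Mul1,r1:Add1,r2:8,r3:Add2,r4:0,r5:Add3
c12: stall | r0:Mul1,r1:Add1,r2:8,r3:Add2,r4:0,r5:Add3
c13: CDB Add3=8; issue ADD r2<-Add3 | r0:Mul1,r1:Add1,r2:Add3,r3:Add2,r4:0,r5:8
c14: - | r0:Mul1,r1:Add1,r2:Add3,r3:Add2,r4:0,r5:8
c15: CDB Add2=-1 | r0:Mul1,r1:Add1,r2:Add3,r3:-1,r4:0,r5:8
c16: - | r0:Mul1,r1:Add1,r2:Add3,r3:-1,r4:0,r5:8
c17: - | r0:Mul1,r1:Add1,r2:Add3,r3:-1,r4:0,r5:8
c18: CDB Mul1=56 | r0:56,r1:Add1,r2:Add3,r3:-1,r4:0,r5:8
c19: - | r0:56,r1:Add1,r2:Add3,r3:-1,r4:0,r5:8

STATUS = VALUE 56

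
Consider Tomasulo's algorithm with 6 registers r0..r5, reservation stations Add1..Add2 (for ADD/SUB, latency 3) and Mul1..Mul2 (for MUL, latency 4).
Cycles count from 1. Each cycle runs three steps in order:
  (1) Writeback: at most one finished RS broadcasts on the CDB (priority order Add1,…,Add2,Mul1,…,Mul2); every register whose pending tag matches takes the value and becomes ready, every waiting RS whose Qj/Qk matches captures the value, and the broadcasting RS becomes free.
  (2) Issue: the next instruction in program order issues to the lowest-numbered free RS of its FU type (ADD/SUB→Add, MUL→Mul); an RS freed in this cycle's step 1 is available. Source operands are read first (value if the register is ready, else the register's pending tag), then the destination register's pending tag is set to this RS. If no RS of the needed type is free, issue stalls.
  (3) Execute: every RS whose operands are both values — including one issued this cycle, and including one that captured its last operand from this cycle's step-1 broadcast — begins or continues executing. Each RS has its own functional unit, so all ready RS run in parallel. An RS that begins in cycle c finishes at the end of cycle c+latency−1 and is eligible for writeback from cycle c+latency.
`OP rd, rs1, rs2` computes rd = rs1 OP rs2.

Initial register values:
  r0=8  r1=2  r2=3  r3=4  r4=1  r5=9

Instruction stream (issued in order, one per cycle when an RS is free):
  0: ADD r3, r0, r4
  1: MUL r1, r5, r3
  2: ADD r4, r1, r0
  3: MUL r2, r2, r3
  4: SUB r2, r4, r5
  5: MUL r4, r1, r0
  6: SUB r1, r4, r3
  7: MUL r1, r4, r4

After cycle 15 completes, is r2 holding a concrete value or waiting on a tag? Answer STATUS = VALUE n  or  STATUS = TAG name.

STATUS = VALUE 80

  c1: issue ADD r3<-Add1  regs: r0:8,r1:2,r2:3,r3:Add1,r4:1,r5:9
  c2: issue MUL r1<-Mul1  regs: r0:8,r1:Mul1,r2:3,r3:Add1,r4:1,r5:9
  c3: issue ADD r4<-Add2  regs: r0:8,r1:Mul1,r2:3,r3:Add1,r4:Add2,r5:9
  c4: CDB Add1=9; issue MUL r2<-Mul2  regs: r0:8,r1:Mul1,r2:Mul2,r3:9,r4:Add2,r5:9
  c5: issue SUB r2<-Add1  regs: r0:8,r1:Mul1,r2:Add1,r3:9,r4:Add2,r5:9
  c6: stall  regs: r0:8,r1:Mul1,r2:Add1,r3:9,r4:Add2,r5:9
  c7: stall  regs: r0:8,r1:Mul1,r2:Add1,r3:9,r4:Add2,r5:9
  c8: CDB Mul1=81; issue MUL r4<-Mul1  regs: r0:8,r1:81,r2:Add1,r3:9,r4:Mul1,r5:9
  c9: CDB Mul2=27; stall  regs: r0:8,r1:81,r2:Add1,r3:9,r4:Mul1,r5:9
  c10: stall  regs: r0:8,r1:81,r2:Add1,r3:9,r4:Mul1,r5:9
  c11: CDB Add2=89; issue SUB r1<-Add2  regs: r0:8,r1:Add2,r2:Add1,r3:9,r4:Mul1,r5:9
  c12: CDB Mul1=648; issue MUL r1<-Mul1  regs: r0:8,r1:Mul1,r2:Add1,r3:9,r4:648,r5:9
  c13: -  regs: r0:8,r1:Mul1,r2:Add1,r3:9,r4:648,r5:9
  c14: CDB Add1=80  regs: r0:8,r1:Mul1,r2:80,r3:9,r4:648,r5:9
  c15: CDB Add2=639  regs: r0:8,r1:Mul1,r2:80,r3:9,r4:648,r5:9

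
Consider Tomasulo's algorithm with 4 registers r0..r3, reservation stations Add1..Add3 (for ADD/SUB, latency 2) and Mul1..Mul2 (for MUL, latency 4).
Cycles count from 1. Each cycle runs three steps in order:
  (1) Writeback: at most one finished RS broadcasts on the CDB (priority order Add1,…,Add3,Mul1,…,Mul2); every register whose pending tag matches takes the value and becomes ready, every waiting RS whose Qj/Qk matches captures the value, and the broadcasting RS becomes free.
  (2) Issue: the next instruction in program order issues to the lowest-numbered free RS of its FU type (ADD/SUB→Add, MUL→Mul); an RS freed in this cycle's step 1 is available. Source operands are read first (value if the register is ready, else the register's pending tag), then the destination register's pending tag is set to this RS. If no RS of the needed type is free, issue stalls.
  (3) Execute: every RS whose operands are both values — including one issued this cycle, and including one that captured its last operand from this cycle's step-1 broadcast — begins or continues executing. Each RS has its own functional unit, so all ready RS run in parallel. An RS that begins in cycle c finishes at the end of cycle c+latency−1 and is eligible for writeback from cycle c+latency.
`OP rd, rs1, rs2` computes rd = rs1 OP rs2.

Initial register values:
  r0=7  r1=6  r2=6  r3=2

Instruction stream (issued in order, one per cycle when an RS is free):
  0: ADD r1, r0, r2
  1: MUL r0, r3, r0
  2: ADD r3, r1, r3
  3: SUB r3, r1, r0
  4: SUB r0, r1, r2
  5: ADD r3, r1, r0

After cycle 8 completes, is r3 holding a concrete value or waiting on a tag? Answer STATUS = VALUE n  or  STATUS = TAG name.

STATUS = TAG Add3

c1: issue ADD r1<-Add1 | r0:7,r1:Add1,r2:6,r3:2
c2: issue MUL r0<-Mul1 | r0:Mul1,r1:Add1,r2:6,r3:2
c3: CDB Add1=13; issue ADD r3<-Add1 | r0:Mul1,r1:13,r2:6,r3:Add1
c4: issue SUB r3<-Add2 | r0:Mul1,r1:13,r2:6,r3:Add2
c5: CDB Add1=15; issue SUB r0<-Add1 | r0:Add1,r1:13,r2:6,r3:Add2
c6: CDB Mul1=14; issue ADD r3<-Add3 | r0:Add1,r1:13,r2:6,r3:Add3
c7: CDB Add1=7 | r0:7,r1:13,r2:6,r3:Add3
c8: CDB Add2=-1 | r0:7,r1:13,r2:6,r3:Add3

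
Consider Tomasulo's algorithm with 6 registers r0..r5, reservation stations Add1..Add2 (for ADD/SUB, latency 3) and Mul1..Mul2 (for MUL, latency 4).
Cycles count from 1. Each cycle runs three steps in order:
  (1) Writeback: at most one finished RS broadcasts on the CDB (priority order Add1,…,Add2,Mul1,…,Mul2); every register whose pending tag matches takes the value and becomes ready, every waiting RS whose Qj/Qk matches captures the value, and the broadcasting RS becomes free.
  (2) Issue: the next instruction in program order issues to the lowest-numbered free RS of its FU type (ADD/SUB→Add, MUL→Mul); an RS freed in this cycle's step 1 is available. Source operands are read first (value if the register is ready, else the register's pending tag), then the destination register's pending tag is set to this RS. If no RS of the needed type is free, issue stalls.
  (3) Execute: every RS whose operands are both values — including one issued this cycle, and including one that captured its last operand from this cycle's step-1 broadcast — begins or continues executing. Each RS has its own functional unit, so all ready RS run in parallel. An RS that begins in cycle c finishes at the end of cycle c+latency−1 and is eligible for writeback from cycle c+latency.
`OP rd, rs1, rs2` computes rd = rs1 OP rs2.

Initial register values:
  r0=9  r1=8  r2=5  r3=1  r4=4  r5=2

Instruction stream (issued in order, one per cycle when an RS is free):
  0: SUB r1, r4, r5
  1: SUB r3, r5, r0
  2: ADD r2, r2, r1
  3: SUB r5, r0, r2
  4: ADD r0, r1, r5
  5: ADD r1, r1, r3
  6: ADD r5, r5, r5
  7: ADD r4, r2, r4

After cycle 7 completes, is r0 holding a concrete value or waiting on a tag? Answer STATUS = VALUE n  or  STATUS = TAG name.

STATUS = TAG Add1

c1: issue SUB r1<-Add1 | r0:9,r1:Add1,r2:5,r3:1,r4:4,r5:2
c2: issue SUB r3<-Add2 | r0:9,r1:Add1,r2:5,r3:Add2,r4:4,r5:2
c3: stall | r0:9,r1:Add1,r2:5,r3:Add2,r4:4,r5:2
c4: CDB Add1=2; issue ADD r2<-Add1 | r0:9,r1:2,r2:Add1,r3:Add2,r4:4,r5:2
c5: CDB Add2=-7; issue SUB r5<-Add2 | r0:9,r1:2,r2:Add1,r3:-7,r4:4,r5:Add2
c6: stall | r0:9,r1:2,r2:Add1,r3:-7,r4:4,r5:Add2
c7: CDB Add1=7; issue ADD r0<-Add1 | r0:Add1,r1:2,r2:7,r3:-7,r4:4,r5:Add2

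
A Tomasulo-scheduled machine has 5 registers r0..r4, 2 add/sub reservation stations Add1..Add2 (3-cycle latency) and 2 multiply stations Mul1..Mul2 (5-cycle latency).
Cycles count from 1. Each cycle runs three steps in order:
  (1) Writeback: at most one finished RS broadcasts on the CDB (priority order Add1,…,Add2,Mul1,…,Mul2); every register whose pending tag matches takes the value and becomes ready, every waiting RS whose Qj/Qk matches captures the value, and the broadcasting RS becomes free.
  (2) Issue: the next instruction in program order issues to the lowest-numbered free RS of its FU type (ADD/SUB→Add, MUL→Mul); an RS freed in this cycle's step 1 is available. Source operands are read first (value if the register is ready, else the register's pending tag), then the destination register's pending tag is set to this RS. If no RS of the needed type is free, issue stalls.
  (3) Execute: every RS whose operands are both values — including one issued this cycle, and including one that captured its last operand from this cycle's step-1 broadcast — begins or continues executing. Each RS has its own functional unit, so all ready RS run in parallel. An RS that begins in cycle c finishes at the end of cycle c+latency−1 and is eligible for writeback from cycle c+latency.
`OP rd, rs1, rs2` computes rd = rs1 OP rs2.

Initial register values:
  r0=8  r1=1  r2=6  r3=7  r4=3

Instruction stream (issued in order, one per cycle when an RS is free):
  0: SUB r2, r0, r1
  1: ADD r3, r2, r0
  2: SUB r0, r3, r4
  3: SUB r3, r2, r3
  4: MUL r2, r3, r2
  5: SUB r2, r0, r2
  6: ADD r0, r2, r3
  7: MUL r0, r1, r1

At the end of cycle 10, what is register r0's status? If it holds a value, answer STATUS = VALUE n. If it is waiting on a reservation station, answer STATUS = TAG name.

STATUS = VALUE 12

c1: issue SUB r2<-Add1 | r0:8,r1:1,r2:Add1,r3:7,r4:3
c2: issue ADD r3<-Add2 | r0:8,r1:1,r2:Add1,r3:Add2,r4:3
c3: stall | r0:8,r1:1,r2:Add1,r3:Add2,r4:3
c4: CDB Add1=7; issue SUB r0<-Add1 | r0:Add1,r1:1,r2:7,r3:Add2,r4:3
c5: stall | r0:Add1,r1:1,r2:7,r3:Add2,r4:3
c6: stall | r0:Add1,r1:1,r2:7,r3:Add2,r4:3
c7: CDB Add2=15; issue SUB r3<-Add2 | r0:Add1,r1:1,r2:7,r3:Add2,r4:3
c8: issue MUL r2<-Mul1 | r0:Add1,r1:1,r2:Mul1,r3:Add2,r4:3
c9: stall | r0:Add1,r1:1,r2:Mul1,r3:Add2,r4:3
c10: CDB Add1=12; issue SUB r2<-Add1 | r0:12,r1:1,r2:Add1,r3:Add2,r4:3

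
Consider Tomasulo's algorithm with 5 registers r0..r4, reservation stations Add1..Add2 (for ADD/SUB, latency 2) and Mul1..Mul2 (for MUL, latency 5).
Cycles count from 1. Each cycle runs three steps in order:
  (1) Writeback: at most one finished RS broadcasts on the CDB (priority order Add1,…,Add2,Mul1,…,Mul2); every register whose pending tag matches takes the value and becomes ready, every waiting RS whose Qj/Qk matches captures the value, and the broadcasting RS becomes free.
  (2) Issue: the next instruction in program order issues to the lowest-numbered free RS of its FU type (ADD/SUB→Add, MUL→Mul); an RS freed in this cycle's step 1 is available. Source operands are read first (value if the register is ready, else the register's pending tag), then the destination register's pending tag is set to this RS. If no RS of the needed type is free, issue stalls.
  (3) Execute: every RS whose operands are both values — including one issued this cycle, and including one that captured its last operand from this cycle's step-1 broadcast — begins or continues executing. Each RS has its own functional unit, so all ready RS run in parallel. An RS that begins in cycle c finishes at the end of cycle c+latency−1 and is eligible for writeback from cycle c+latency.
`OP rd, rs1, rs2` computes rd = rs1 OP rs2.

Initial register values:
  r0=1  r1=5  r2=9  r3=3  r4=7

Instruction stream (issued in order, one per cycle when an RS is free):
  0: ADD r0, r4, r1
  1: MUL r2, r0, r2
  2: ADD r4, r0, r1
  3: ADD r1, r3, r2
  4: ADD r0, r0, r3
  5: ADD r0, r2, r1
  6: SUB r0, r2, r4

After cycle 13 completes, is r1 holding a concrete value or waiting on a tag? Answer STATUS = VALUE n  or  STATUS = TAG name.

  c1: issue ADD r0<-Add1  regs: r0:Add1,r1:5,r2:9,r3:3,r4:7
  c2: issue MUL r2<-Mul1  regs: r0:Add1,r1:5,r2:Mul1,r3:3,r4:7
  c3: CDB Add1=12; issue ADD r4<-Add1  regs: r0:12,r1:5,r2:Mul1,r3:3,r4:Add1
  c4: issue ADD r1<-Add2  regs: r0:12,r1:Add2,r2:Mul1,r3:3,r4:Add1
  c5: CDB Add1=17; issue ADD r0<-Add1  regs: r0:Add1,r1:Add2,r2:Mul1,r3:3,r4:17
  c6: stall  regs: r0:Add1,r1:Add2,r2:Mul1,r3:3,r4:17
  c7: CDB Add1=15; issue ADD r0<-Add1  regs: r0:Add1,r1:Add2,r2:Mul1,r3:3,r4:17
  c8: CDB Mul1=108; stall  regs: r0:Add1,r1:Add2,r2:108,r3:3,r4:17
  c9: stall  regs: r0:Add1,r1:Add2,r2:108,r3:3,r4:17
  c10: CDB Add2=111; issue SUB r0<-Add2  regs: r0:Add2,r1:111,r2:108,r3:3,r4:17
  c11: -  regs: r0:Add2,r1:111,r2:108,r3:3,r4:17
  c12: CDB Add1=219  regs: r0:Add2,r1:111,r2:108,r3:3,r4:17
  c13: CDB Add2=91  regs: r0:91,r1:111,r2:108,r3:3,r4:17

STATUS = VALUE 111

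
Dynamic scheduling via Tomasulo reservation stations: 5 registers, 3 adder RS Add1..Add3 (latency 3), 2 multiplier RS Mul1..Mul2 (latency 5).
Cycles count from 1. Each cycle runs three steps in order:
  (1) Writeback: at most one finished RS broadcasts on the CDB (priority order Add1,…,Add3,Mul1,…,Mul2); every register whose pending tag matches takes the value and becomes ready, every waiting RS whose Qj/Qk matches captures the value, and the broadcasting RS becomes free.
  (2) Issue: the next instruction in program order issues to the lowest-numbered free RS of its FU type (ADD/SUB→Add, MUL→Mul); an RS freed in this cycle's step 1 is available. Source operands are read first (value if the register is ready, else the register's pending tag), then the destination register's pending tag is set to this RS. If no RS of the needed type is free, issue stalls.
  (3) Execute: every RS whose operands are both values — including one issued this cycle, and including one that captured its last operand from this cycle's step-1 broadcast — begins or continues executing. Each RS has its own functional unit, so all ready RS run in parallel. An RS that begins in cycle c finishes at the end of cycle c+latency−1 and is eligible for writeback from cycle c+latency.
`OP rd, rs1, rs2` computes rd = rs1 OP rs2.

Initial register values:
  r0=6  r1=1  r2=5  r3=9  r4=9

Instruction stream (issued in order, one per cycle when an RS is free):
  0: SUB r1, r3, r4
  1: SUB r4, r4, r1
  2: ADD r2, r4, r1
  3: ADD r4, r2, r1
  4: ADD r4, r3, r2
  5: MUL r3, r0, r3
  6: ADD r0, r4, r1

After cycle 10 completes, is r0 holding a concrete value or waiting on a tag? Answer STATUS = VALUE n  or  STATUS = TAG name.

  c1: issue SUB r1<-Add1  regs: r0:6,r1:Add1,r2:5,r3:9,r4:9
  c2: issue SUB r4<-Add2  regs: r0:6,r1:Add1,r2:5,r3:9,r4:Add2
  c3: issue ADD r2<-Add3  regs: r0:6,r1:Add1,r2:Add3,r3:9,r4:Add2
  c4: CDB Add1=0; issue ADD r4<-Add1  regs: r0:6,r1:0,r2:Add3,r3:9,r4:Add1
  c5: stall  regs: r0:6,r1:0,r2:Add3,r3:9,r4:Add1
  c6: stall  regs: r0:6,r1:0,r2:Add3,r3:9,r4:Add1
  c7: CDB Add2=9; issue ADD r4<-Add2  regs: r0:6,r1:0,r2:Add3,r3:9,r4:Add2
  c8: issue MUL r3<-Mul1  regs: r0:6,r1:0,r2:Add3,r3:Mul1,r4:Add2
  c9: stall  regs: r0:6,r1:0,r2:Add3,r3:Mul1,r4:Add2
  c10: CDB Add3=9; issue ADD r0<-Add3  regs: r0:Add3,r1:0,r2:9,r3:Mul1,r4:Add2

STATUS = TAG Add3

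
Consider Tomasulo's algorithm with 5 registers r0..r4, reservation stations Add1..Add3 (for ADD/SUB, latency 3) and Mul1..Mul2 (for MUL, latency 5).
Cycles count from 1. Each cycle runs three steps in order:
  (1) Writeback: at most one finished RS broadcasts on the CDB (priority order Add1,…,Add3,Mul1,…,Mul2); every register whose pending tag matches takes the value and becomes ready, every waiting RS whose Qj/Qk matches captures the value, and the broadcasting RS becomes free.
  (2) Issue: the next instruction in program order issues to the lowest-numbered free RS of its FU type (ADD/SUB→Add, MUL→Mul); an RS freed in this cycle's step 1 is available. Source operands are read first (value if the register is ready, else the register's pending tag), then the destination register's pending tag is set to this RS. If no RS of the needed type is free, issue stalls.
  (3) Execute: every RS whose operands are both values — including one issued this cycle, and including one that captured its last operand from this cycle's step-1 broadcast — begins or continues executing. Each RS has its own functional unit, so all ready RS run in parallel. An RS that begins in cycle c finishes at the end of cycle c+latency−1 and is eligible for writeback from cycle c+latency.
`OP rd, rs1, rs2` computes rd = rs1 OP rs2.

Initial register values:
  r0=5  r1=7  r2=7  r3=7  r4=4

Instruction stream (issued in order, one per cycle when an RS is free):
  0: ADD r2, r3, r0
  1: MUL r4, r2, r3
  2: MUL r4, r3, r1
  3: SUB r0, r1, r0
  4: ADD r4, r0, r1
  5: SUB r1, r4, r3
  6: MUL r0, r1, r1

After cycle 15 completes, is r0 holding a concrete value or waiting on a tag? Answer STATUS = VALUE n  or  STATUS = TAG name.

  c1: issue ADD r2<-Add1  regs: r0:5,r1:7,r2:Add1,r3:7,r4:4
  c2: issue MUL r4<-Mul1  regs: r0:5,r1:7,r2:Add1,r3:7,r4:Mul1
  c3: issue MUL r4<-Mul2  regs: r0:5,r1:7,r2:Add1,r3:7,r4:Mul2
  c4: CDB Add1=12; issue SUB r0<-Add1  regs: r0:Add1,r1:7,r2:12,r3:7,r4:Mul2
  c5: issue ADD r4<-Add2  regs: r0:Add1,r1:7,r2:12,r3:7,r4:Add2
  c6: issue SUB r1<-Add3  regs: r0:Add1,r1:Add3,r2:12,r3:7,r4:Add2
  c7: CDB Add1=2; stall  regs: r0:2,r1:Add3,r2:12,r3:7,r4:Add2
  c8: CDB Mul2=49; issue MUL r0<-Mul2  regs: r0:Mul2,r1:Add3,r2:12,r3:7,r4:Add2
  c9: CDB Mul1=84  regs: r0:Mul2,r1:Add3,r2:12,r3:7,r4:Add2
  c10: CDB Add2=9  regs: r0:Mul2,r1:Add3,r2:12,r3:7,r4:9
  c11: -  regs: r0:Mul2,r1:Add3,r2:12,r3:7,r4:9
  c12: -  regs: r0:Mul2,r1:Add3,r2:12,r3:7,r4:9
  c13: CDB Add3=2  regs: r0:Mul2,r1:2,r2:12,r3:7,r4:9
  c14: -  regs: r0:Mul2,r1:2,r2:12,r3:7,r4:9
  c15: -  regs: r0:Mul2,r1:2,r2:12,r3:7,r4:9

STATUS = TAG Mul2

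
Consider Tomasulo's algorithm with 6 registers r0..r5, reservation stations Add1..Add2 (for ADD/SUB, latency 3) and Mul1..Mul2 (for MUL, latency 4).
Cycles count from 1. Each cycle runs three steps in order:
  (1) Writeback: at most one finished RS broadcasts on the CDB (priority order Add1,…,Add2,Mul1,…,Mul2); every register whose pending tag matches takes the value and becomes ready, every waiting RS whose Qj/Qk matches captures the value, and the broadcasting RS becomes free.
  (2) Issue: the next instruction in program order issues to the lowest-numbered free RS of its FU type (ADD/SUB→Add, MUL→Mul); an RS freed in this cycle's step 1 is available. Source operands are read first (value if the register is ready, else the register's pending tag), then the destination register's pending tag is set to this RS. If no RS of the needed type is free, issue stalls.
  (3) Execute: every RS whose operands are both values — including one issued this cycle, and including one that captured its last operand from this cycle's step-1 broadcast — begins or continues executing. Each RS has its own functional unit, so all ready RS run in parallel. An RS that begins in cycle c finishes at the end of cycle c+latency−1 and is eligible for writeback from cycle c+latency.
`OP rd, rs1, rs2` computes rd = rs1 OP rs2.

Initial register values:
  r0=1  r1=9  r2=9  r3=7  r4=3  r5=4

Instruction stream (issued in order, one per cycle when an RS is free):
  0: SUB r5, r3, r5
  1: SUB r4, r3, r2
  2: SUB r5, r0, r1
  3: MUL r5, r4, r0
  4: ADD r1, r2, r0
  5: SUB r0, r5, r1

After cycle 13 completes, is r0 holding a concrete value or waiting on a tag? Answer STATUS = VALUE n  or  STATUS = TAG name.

STATUS = VALUE -12

  c1: issue SUB r5<-Add1  regs: r0:1,r1:9,r2:9,r3:7,r4:3,r5:Add1
  c2: issue SUB r4<-Add2  regs: r0:1,r1:9,r2:9,r3:7,r4:Add2,r5:Add1
  c3: stall  regs: r0:1,r1:9,r2:9,r3:7,r4:Add2,r5:Add1
  c4: CDB Add1=3; issue SUB r5<-Add1  regs: r0:1,r1:9,r2:9,r3:7,r4:Add2,r5:Add1
  c5: CDB Add2=-2; issue MUL r5<-Mul1  regs: r0:1,r1:9,r2:9,r3:7,r4:-2,r5:Mul1
  c6: issue ADD r1<-Add2  regs: r0:1,r1:Add2,r2:9,r3:7,r4:-2,r5:Mul1
  c7: CDB Add1=-8; issue SUB r0<-Add1  regs: r0:Add1,r1:Add2,r2:9,r3:7,r4:-2,r5:Mul1
  c8: -  regs: r0:Add1,r1:Add2,r2:9,r3:7,r4:-2,r5:Mul1
  c9: CDB Add2=10  regs: r0:Add1,r1:10,r2:9,r3:7,r4:-2,r5:Mul1
  c10: CDB Mul1=-2  regs: r0:Add1,r1:10,r2:9,r3:7,r4:-2,r5:-2
  c11: -  regs: r0:Add1,r1:10,r2:9,r3:7,r4:-2,r5:-2
  c12: -  regs: r0:Add1,r1:10,r2:9,r3:7,r4:-2,r5:-2
  c13: CDB Add1=-12  regs: r0:-12,r1:10,r2:9,r3:7,r4:-2,r5:-2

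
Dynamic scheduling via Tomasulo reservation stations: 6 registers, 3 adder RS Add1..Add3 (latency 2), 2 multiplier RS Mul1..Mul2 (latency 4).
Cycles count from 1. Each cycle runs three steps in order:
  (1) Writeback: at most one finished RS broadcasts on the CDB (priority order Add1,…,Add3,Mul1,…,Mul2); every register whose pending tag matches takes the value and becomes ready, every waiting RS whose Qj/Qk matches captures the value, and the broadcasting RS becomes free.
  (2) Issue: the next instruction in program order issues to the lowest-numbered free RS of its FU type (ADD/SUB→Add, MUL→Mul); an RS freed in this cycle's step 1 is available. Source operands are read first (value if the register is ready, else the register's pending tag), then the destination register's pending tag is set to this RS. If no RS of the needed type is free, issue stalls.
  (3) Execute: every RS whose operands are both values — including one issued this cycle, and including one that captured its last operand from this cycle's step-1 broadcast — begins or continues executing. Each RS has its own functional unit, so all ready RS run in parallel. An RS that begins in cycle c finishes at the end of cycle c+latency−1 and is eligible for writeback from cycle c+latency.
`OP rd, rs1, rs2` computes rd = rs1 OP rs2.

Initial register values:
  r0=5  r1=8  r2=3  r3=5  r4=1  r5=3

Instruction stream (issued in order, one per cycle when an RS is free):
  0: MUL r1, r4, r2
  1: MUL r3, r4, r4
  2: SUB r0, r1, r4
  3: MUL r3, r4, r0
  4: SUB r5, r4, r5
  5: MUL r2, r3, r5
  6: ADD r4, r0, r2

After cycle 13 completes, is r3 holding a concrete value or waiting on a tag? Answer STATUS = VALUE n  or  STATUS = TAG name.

cycle 1: issue MUL r1<-Mul1 // r0:5,r1:Mul1,r2:3,r3:5,r4:1,r5:3
cycle 2: issue MUL r3<-Mul2 // r0:5,r1:Mul1,r2:3,r3:Mul2,r4:1,r5:3
cycle 3: issue SUB r0<-Add1 // r0:Add1,r1:Mul1,r2:3,r3:Mul2,r4:1,r5:3
cycle 4: stall // r0:Add1,r1:Mul1,r2:3,r3:Mul2,r4:1,r5:3
cycle 5: CDB Mul1=3; issue MUL r3<-Mul1 // r0:Add1,r1:3,r2:3,r3:Mul1,r4:1,r5:3
cycle 6: CDB Mul2=1; issue SUB r5<-Add2 // r0:Add1,r1:3,r2:3,r3:Mul1,r4:1,r5:Add2
cycle 7: CDB Add1=2; issue MUL r2<-Mul2 // r0:2,r1:3,r2:Mul2,r3:Mul1,r4:1,r5:Add2
cycle 8: CDB Add2=-2; issue ADD r4<-Add1 // r0:2,r1:3,r2:Mul2,r3:Mul1,r4:Add1,r5:-2
cycle 9: - // r0:2,r1:3,r2:Mul2,r3:Mul1,r4:Add1,r5:-2
cycle 10: - // r0:2,r1:3,r2:Mul2,r3:Mul1,r4:Add1,r5:-2
cycle 11: CDB Mul1=2 // r0:2,r1:3,r2:Mul2,r3:2,r4:Add1,r5:-2
cycle 12: - // r0:2,r1:3,r2:Mul2,r3:2,r4:Add1,r5:-2
cycle 13: - // r0:2,r1:3,r2:Mul2,r3:2,r4:Add1,r5:-2

STATUS = VALUE 2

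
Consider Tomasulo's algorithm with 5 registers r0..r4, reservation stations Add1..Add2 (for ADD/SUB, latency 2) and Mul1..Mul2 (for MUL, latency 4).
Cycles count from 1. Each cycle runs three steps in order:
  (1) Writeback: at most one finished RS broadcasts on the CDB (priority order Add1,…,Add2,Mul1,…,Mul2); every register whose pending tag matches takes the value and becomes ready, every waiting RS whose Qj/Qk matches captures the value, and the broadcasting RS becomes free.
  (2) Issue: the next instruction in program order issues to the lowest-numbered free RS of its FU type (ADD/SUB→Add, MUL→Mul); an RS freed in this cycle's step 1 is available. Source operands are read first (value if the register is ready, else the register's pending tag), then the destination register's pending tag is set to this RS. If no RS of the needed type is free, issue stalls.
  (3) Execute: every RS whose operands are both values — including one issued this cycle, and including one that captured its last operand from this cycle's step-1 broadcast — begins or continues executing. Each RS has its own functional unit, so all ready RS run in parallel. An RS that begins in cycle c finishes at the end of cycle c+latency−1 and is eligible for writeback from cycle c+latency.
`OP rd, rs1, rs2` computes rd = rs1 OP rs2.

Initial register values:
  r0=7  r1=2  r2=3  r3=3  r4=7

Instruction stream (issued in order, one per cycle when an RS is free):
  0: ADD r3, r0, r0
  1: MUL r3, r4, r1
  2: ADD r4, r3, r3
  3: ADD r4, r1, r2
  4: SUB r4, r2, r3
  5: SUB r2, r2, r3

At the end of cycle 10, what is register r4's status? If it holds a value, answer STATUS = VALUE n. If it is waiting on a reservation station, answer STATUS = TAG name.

c1: issue ADD r3<-Add1 | r0:7,r1:2,r2:3,r3:Add1,r4:7
c2: issue MUL r3<-Mul1 | r0:7,r1:2,r2:3,r3:Mul1,r4:7
c3: CDB Add1=14; issue ADD r4<-Add1 | r0:7,r1:2,r2:3,r3:Mul1,r4:Add1
c4: issue ADD r4<-Add2 | r0:7,r1:2,r2:3,r3:Mul1,r4:Add2
c5: stall | r0:7,r1:2,r2:3,r3:Mul1,r4:Add2
c6: CDB Add2=5; issue SUB r4<-Add2 | r0:7,r1:2,r2:3,r3:Mul1,r4:Add2
c7: CDB Mul1=14; stall | r0:7,r1:2,r2:3,r3:14,r4:Add2
c8: stall | r0:7,r1:2,r2:3,r3:14,r4:Add2
c9: CDB Add1=28; issue SUB r2<-Add1 | r0:7,r1:2,r2:Add1,r3:14,r4:Add2
c10: CDB Add2=-11 | r0:7,r1:2,r2:Add1,r3:14,r4:-11

STATUS = VALUE -11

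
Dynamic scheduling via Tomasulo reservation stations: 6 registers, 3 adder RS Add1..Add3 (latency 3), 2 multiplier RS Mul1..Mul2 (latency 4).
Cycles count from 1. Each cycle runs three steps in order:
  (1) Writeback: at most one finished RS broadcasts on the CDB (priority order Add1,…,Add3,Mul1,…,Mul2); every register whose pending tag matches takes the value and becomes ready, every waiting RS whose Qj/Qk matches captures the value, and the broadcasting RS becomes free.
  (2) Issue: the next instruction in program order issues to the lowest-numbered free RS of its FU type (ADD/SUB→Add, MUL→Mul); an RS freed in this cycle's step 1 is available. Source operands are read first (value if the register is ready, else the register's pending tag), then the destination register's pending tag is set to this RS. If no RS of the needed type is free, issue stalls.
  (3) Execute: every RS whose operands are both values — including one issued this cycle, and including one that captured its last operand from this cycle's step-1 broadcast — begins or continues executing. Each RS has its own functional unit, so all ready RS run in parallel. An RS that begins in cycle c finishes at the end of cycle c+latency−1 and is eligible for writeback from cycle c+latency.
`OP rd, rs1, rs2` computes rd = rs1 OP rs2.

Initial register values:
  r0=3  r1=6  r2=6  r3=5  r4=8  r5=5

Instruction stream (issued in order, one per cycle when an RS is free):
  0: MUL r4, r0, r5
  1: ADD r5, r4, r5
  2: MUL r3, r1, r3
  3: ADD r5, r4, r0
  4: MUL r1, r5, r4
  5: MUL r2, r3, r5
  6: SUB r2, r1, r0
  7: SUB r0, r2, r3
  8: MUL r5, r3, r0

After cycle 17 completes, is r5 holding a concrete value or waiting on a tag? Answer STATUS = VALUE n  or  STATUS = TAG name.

cycle 1: issue MUL r4<-Mul1 // r0:3,r1:6,r2:6,r3:5,r4:Mul1,r5:5
cycle 2: issue ADD r5<-Add1 // r0:3,r1:6,r2:6,r3:5,r4:Mul1,r5:Add1
cycle 3: issue MUL r3<-Mul2 // r0:3,r1:6,r2:6,r3:Mul2,r4:Mul1,r5:Add1
cycle 4: issue ADD r5<-Add2 // r0:3,r1:6,r2:6,r3:Mul2,r4:Mul1,r5:Add2
cycle 5: CDB Mul1=15; issue MUL r1<-Mul1 // r0:3,r1:Mul1,r2:6,r3:Mul2,r4:15,r5:Add2
cycle 6: stall // r0:3,r1:Mul1,r2:6,r3:Mul2,r4:15,r5:Add2
cycle 7: CDB Mul2=30; issue MUL r2<-Mul2 // r0:3,r1:Mul1,r2:Mul2,r3:30,r4:15,r5:Add2
cycle 8: CDB Add1=20; issue SUB r2<-Add1 // r0:3,r1:Mul1,r2:Add1,r3:30,r4:15,r5:Add2
cycle 9: CDB Add2=18; issue SUB r0<-Add2 // r0:Add2,r1:Mul1,r2:Add1,r3:30,r4:15,r5:18
cycle 10: stall // r0:Add2,r1:Mul1,r2:Add1,r3:30,r4:15,r5:18
cycle 11: stall // r0:Add2,r1:Mul1,r2:Add1,r3:30,r4:15,r5:18
cycle 12: stall // r0:Add2,r1:Mul1,r2:Add1,r3:30,r4:15,r5:18
cycle 13: CDB Mul1=270; issue MUL r5<-Mul1 // r0:Add2,r1:270,r2:Add1,r3:30,r4:15,r5:Mul1
cycle 14: CDB Mul2=540 // r0:Add2,r1:270,r2:Add1,r3:30,r4:15,r5:Mul1
cycle 15: - // r0:Add2,r1:270,r2:Add1,r3:30,r4:15,r5:Mul1
cycle 16: CDB Add1=267 // r0:Add2,r1:270,r2:267,r3:30,r4:15,r5:Mul1
cycle 17: - // r0:Add2,r1:270,r2:267,r3:30,r4:15,r5:Mul1

STATUS = TAG Mul1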